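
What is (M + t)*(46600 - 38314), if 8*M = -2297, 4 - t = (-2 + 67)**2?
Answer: -149417295/4 ≈ -3.7354e+7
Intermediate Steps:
t = -4221 (t = 4 - (-2 + 67)**2 = 4 - 1*65**2 = 4 - 1*4225 = 4 - 4225 = -4221)
M = -2297/8 (M = (1/8)*(-2297) = -2297/8 ≈ -287.13)
(M + t)*(46600 - 38314) = (-2297/8 - 4221)*(46600 - 38314) = -36065/8*8286 = -149417295/4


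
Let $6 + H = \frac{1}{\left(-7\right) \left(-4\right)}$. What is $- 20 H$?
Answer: $\frac{835}{7} \approx 119.29$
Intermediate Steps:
$H = - \frac{167}{28}$ ($H = -6 + \frac{1}{\left(-7\right) \left(-4\right)} = -6 + \frac{1}{28} = - \frac{167}{28} \approx -5.9643$)
$- 20 H = \left(-20\right) \left(- \frac{167}{28}\right) = \frac{835}{7}$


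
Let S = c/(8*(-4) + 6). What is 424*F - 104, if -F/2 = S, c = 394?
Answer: 165704/13 ≈ 12746.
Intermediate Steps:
S = -197/13 (S = 394/(8*(-4) + 6) = 394/(-32 + 6) = 394/(-26) = 394*(-1/26) = -197/13 ≈ -15.154)
F = 394/13 (F = -2*(-197/13) = 394/13 ≈ 30.308)
424*F - 104 = 424*(394/13) - 104 = 167056/13 - 104 = 165704/13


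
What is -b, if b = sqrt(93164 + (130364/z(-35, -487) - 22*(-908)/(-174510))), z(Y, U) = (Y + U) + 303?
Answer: -2*sqrt(104324818153858015)/2123205 ≈ -304.25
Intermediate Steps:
z(Y, U) = 303 + U + Y (z(Y, U) = (U + Y) + 303 = 303 + U + Y)
b = 2*sqrt(104324818153858015)/2123205 (b = sqrt(93164 + (130364/(303 - 487 - 35) - 22*(-908)/(-174510))) = sqrt(93164 + (130364/(-219) + 19976*(-1/174510))) = sqrt(93164 + (130364*(-1/219) - 9988/87255)) = sqrt(93164 + (-130364/219 - 9988/87255)) = sqrt(93164 - 3792366064/6369615) = sqrt(589626445796/6369615) = 2*sqrt(104324818153858015)/2123205 ≈ 304.25)
-b = -2*sqrt(104324818153858015)/2123205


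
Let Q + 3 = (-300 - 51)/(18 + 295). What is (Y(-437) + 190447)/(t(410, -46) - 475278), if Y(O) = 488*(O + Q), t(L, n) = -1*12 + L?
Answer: 7768737/148637440 ≈ 0.052266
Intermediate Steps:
Q = -1290/313 (Q = -3 + (-300 - 51)/(18 + 295) = -3 - 351/313 = -1290/313 ≈ -4.1214)
t(L, n) = -12 + L
Y(O) = -629520/313 + 488*O (Y(O) = 488*(O - 1290/313) = 488*(-1290/313 + O) = -629520/313 + 488*O)
(Y(-437) + 190447)/(t(410, -46) - 475278) = ((-629520/313 + 488*(-437)) + 190447)/((-12 + 410) - 475278) = ((-629520/313 - 213256) + 190447)/(398 - 475278) = (-67378648/313 + 190447)/(-474880) = -7768737/313*(-1/474880) = 7768737/148637440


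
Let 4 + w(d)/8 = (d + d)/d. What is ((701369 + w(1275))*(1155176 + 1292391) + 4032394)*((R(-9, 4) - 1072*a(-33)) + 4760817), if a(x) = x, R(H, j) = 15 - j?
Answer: 8233223693601891180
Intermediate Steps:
w(d) = -16 (w(d) = -32 + 8*((d + d)/d) = -32 + 8*((2*d)/d) = -32 + 8*2 = -32 + 16 = -16)
((701369 + w(1275))*(1155176 + 1292391) + 4032394)*((R(-9, 4) - 1072*a(-33)) + 4760817) = ((701369 - 16)*(1155176 + 1292391) + 4032394)*(((15 - 1*4) - 1072*(-33)) + 4760817) = (701353*2447567 + 4032394)*(((15 - 4) + 35376) + 4760817) = (1716608458151 + 4032394)*((11 + 35376) + 4760817) = 1716612490545*(35387 + 4760817) = 1716612490545*4796204 = 8233223693601891180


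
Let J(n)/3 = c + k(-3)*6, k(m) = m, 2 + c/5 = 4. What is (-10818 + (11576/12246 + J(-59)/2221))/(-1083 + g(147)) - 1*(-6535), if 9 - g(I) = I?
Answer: 108658180218503/16604602443 ≈ 6543.9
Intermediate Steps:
c = 10 (c = -10 + 5*4 = -10 + 20 = 10)
g(I) = 9 - I
J(n) = -24 (J(n) = 3*(10 - 3*6) = 3*(10 - 18) = 3*(-8) = -24)
(-10818 + (11576/12246 + J(-59)/2221))/(-1083 + g(147)) - 1*(-6535) = (-10818 + (11576/12246 - 24/2221))/(-1083 + (9 - 1*147)) - 1*(-6535) = (-10818 + (11576*(1/12246) - 24*1/2221))/(-1083 + (9 - 147)) + 6535 = (-10818 + (5788/6123 - 24/2221))/(-1083 - 138) + 6535 = (-10818 + 12708196/13599183)/(-1221) + 6535 = -147103253498/13599183*(-1/1221) + 6535 = 147103253498/16604602443 + 6535 = 108658180218503/16604602443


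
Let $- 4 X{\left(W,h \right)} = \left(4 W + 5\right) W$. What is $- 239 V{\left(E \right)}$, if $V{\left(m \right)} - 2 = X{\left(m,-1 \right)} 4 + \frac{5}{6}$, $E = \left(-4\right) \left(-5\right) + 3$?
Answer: $\frac{3195191}{6} \approx 5.3253 \cdot 10^{5}$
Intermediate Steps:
$X{\left(W,h \right)} = - \frac{W \left(5 + 4 W\right)}{4}$ ($X{\left(W,h \right)} = - \frac{\left(4 W + 5\right) W}{4} = - \frac{\left(5 + 4 W\right) W}{4} = - \frac{W \left(5 + 4 W\right)}{4}$)
$E = 23$ ($E = 20 + 3 = 23$)
$V{\left(m \right)} = \frac{17}{6} - m \left(5 + 4 m\right)$ ($V{\left(m \right)} = 2 + \left(- \frac{m \left(5 + 4 m\right)}{4} \cdot 4 + \frac{5}{6}\right) = 2 - \left(- \frac{5}{6} + m \left(5 + 4 m\right)\right) = \frac{17}{6} - m \left(5 + 4 m\right)$)
$- 239 V{\left(E \right)} = - 239 \left(\frac{17}{6} - 23 \left(5 + 4 \cdot 23\right)\right) = - 239 \left(\frac{17}{6} - 23 \left(5 + 92\right)\right) = - 239 \left(\frac{17}{6} - 23 \cdot 97\right) = - 239 \left(\frac{17}{6} - 2231\right) = \left(-239\right) \left(- \frac{13369}{6}\right) = \frac{3195191}{6}$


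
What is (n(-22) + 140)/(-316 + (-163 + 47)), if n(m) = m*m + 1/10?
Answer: -6241/4320 ≈ -1.4447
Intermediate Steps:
n(m) = 1/10 + m**2 (n(m) = m**2 + 1/10 = 1/10 + m**2)
(n(-22) + 140)/(-316 + (-163 + 47)) = ((1/10 + (-22)**2) + 140)/(-316 + (-163 + 47)) = ((1/10 + 484) + 140)/(-316 - 116) = (4841/10 + 140)/(-432) = (6241/10)*(-1/432) = -6241/4320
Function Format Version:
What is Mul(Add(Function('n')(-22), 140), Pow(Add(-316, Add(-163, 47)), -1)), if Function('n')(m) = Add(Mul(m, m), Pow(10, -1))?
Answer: Rational(-6241, 4320) ≈ -1.4447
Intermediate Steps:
Function('n')(m) = Add(Rational(1, 10), Pow(m, 2)) (Function('n')(m) = Add(Pow(m, 2), Rational(1, 10)) = Add(Rational(1, 10), Pow(m, 2)))
Mul(Add(Function('n')(-22), 140), Pow(Add(-316, Add(-163, 47)), -1)) = Mul(Add(Add(Rational(1, 10), Pow(-22, 2)), 140), Pow(Add(-316, Add(-163, 47)), -1)) = Mul(Add(Add(Rational(1, 10), 484), 140), Pow(Add(-316, -116), -1)) = Mul(Add(Rational(4841, 10), 140), Pow(-432, -1)) = Mul(Rational(6241, 10), Rational(-1, 432)) = Rational(-6241, 4320)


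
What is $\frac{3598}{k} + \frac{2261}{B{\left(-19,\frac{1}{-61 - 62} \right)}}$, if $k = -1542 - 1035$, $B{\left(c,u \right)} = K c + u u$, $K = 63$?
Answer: $- \frac{153308250389}{46667954724} \approx -3.2851$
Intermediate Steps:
$B{\left(c,u \right)} = u^{2} + 63 c$ ($B{\left(c,u \right)} = 63 c + u u = 63 c + u^{2} = u^{2} + 63 c$)
$k = -2577$ ($k = -1542 - 1035 = -2577$)
$\frac{3598}{k} + \frac{2261}{B{\left(-19,\frac{1}{-61 - 62} \right)}} = \frac{3598}{-2577} + \frac{2261}{\left(\frac{1}{-61 - 62}\right)^{2} + 63 \left(-19\right)} = 3598 \left(- \frac{1}{2577}\right) + \frac{2261}{\left(\frac{1}{-123}\right)^{2} - 1197} = - \frac{3598}{2577} + \frac{2261}{\left(- \frac{1}{123}\right)^{2} - 1197} = - \frac{3598}{2577} + \frac{2261}{\frac{1}{15129} - 1197} = - \frac{3598}{2577} + \frac{2261}{- \frac{18109412}{15129}} = - \frac{3598}{2577} + 2261 \left(- \frac{15129}{18109412}\right) = - \frac{3598}{2577} - \frac{34206669}{18109412} = - \frac{153308250389}{46667954724}$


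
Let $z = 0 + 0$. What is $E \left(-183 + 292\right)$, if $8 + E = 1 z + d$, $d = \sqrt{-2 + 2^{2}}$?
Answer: $-872 + 109 \sqrt{2} \approx -717.85$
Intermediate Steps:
$z = 0$
$d = \sqrt{2}$ ($d = \sqrt{-2 + 4} = \sqrt{2} \approx 1.4142$)
$E = -8 + \sqrt{2}$ ($E = -8 + \left(1 \cdot 0 + \sqrt{2}\right) = -8 + \left(0 + \sqrt{2}\right) = -8 + \sqrt{2} \approx -6.5858$)
$E \left(-183 + 292\right) = \left(-8 + \sqrt{2}\right) \left(-183 + 292\right) = \left(-8 + \sqrt{2}\right) 109 = -872 + 109 \sqrt{2}$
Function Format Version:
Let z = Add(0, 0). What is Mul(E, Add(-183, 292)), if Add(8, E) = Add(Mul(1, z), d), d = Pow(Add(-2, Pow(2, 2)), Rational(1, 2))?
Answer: Add(-872, Mul(109, Pow(2, Rational(1, 2)))) ≈ -717.85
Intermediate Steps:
z = 0
d = Pow(2, Rational(1, 2)) (d = Pow(Add(-2, 4), Rational(1, 2)) = Pow(2, Rational(1, 2)) ≈ 1.4142)
E = Add(-8, Pow(2, Rational(1, 2))) (E = Add(-8, Add(Mul(1, 0), Pow(2, Rational(1, 2)))) = Add(-8, Add(0, Pow(2, Rational(1, 2)))) = Add(-8, Pow(2, Rational(1, 2))) ≈ -6.5858)
Mul(E, Add(-183, 292)) = Mul(Add(-8, Pow(2, Rational(1, 2))), Add(-183, 292)) = Mul(Add(-8, Pow(2, Rational(1, 2))), 109) = Add(-872, Mul(109, Pow(2, Rational(1, 2))))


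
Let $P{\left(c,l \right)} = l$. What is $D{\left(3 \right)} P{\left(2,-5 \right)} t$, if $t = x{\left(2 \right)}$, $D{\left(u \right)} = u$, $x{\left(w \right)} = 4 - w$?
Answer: $-30$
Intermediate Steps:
$t = 2$ ($t = 4 - 2 = 2$)
$D{\left(3 \right)} P{\left(2,-5 \right)} t = 3 \left(-5\right) 2 = \left(-15\right) 2 = -30$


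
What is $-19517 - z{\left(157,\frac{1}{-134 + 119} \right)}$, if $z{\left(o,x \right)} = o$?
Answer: $-19674$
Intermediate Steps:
$-19517 - z{\left(157,\frac{1}{-134 + 119} \right)} = -19517 - 157 = -19674$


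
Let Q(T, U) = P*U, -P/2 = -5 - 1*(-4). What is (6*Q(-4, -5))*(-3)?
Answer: 180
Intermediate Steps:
P = 2 (P = -2*(-5 - 1*(-4)) = -2*(-5 + 4) = -2*(-1) = 2)
Q(T, U) = 2*U
(6*Q(-4, -5))*(-3) = (6*(2*(-5)))*(-3) = (6*(-10))*(-3) = -60*(-3) = 180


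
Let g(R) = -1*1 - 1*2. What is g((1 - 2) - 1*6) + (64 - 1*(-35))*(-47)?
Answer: -4656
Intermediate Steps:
g(R) = -3 (g(R) = -1 - 2 = -3)
g((1 - 2) - 1*6) + (64 - 1*(-35))*(-47) = -3 + (64 - 1*(-35))*(-47) = -3 + (64 + 35)*(-47) = -3 + 99*(-47) = -3 - 4653 = -4656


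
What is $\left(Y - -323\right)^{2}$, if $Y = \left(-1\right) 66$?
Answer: $66049$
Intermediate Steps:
$Y = -66$
$\left(Y - -323\right)^{2} = \left(-66 - -323\right)^{2} = \left(-66 + 323\right)^{2} = 257^{2} = 66049$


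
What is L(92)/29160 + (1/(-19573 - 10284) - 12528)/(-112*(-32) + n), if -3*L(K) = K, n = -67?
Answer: -8182855791977/2296504599030 ≈ -3.5632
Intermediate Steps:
L(K) = -K/3
L(92)/29160 + (1/(-19573 - 10284) - 12528)/(-112*(-32) + n) = -⅓*92/29160 + (1/(-19573 - 10284) - 12528)/(-112*(-32) - 67) = -92/3*1/29160 + (1/(-29857) - 12528)/(3584 - 67) = -23/21870 + (-1/29857 - 12528)/3517 = -23/21870 - 374048497/29857*1/3517 = -23/21870 - 374048497/105007069 = -8182855791977/2296504599030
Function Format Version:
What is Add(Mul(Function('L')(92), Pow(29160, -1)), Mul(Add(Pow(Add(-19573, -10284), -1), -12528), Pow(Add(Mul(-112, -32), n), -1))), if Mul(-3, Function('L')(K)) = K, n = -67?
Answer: Rational(-8182855791977, 2296504599030) ≈ -3.5632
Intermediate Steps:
Function('L')(K) = Mul(Rational(-1, 3), K)
Add(Mul(Function('L')(92), Pow(29160, -1)), Mul(Add(Pow(Add(-19573, -10284), -1), -12528), Pow(Add(Mul(-112, -32), n), -1))) = Add(Mul(Mul(Rational(-1, 3), 92), Pow(29160, -1)), Mul(Add(Pow(Add(-19573, -10284), -1), -12528), Pow(Add(Mul(-112, -32), -67), -1))) = Add(Mul(Rational(-92, 3), Rational(1, 29160)), Mul(Add(Pow(-29857, -1), -12528), Pow(Add(3584, -67), -1))) = Add(Rational(-23, 21870), Mul(Add(Rational(-1, 29857), -12528), Pow(3517, -1))) = Add(Rational(-23, 21870), Mul(Rational(-374048497, 29857), Rational(1, 3517))) = Add(Rational(-23, 21870), Rational(-374048497, 105007069)) = Rational(-8182855791977, 2296504599030)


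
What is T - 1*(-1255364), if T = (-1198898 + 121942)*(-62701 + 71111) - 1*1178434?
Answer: -9057123030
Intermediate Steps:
T = -9058378394 (T = -1076956*8410 - 1178434 = -9057199960 - 1178434 = -9058378394)
T - 1*(-1255364) = -9058378394 - 1*(-1255364) = -9058378394 + 1255364 = -9057123030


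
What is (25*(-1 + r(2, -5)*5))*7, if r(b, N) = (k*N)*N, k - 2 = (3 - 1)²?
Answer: 131075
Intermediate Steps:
k = 6 (k = 2 + (3 - 1)² = 2 + 2² = 2 + 4 = 6)
r(b, N) = 6*N² (r(b, N) = (6*N)*N = 6*N²)
(25*(-1 + r(2, -5)*5))*7 = (25*(-1 + (6*(-5)²)*5))*7 = (25*(-1 + (6*25)*5))*7 = (25*(-1 + 150*5))*7 = (25*(-1 + 750))*7 = (25*749)*7 = 18725*7 = 131075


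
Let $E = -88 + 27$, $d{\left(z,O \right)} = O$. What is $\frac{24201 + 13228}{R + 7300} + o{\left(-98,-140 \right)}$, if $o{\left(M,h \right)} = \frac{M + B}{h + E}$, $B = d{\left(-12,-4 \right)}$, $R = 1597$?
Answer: $\frac{401463}{85157} \approx 4.7144$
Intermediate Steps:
$E = -61$
$B = -4$
$o{\left(M,h \right)} = \frac{-4 + M}{-61 + h}$ ($o{\left(M,h \right)} = \frac{M - 4}{h - 61} = \frac{-4 + M}{-61 + h}$)
$\frac{24201 + 13228}{R + 7300} + o{\left(-98,-140 \right)} = \frac{24201 + 13228}{1597 + 7300} + \frac{-4 - 98}{-61 - 140} = \frac{37429}{8897} + \frac{1}{-201} \left(-102\right) = 37429 \cdot \frac{1}{8897} - - \frac{34}{67} = \frac{5347}{1271} + \frac{34}{67} = \frac{401463}{85157}$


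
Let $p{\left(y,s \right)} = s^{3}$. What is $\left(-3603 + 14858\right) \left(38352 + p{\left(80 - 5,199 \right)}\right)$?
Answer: $89127793505$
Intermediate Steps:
$\left(-3603 + 14858\right) \left(38352 + p{\left(80 - 5,199 \right)}\right) = \left(-3603 + 14858\right) \left(38352 + 199^{3}\right) = 11255 \left(38352 + 7880599\right) = 11255 \cdot 7918951 = 89127793505$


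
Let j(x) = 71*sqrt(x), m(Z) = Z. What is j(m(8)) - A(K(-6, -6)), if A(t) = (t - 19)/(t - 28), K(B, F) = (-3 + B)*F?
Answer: -35/26 + 142*sqrt(2) ≈ 199.47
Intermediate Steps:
K(B, F) = F*(-3 + B)
A(t) = (-19 + t)/(-28 + t)
j(m(8)) - A(K(-6, -6)) = 71*sqrt(8) - (-19 - 6*(-3 - 6))/(-28 - 6*(-3 - 6)) = 71*(2*sqrt(2)) - (-19 - 6*(-9))/(-28 - 6*(-9)) = 142*sqrt(2) - (-19 + 54)/(-28 + 54) = 142*sqrt(2) - 35/26 = -35/26 + 142*sqrt(2)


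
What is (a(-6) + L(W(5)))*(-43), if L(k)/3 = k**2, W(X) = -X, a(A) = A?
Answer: -2967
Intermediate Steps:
L(k) = 3*k**2
(a(-6) + L(W(5)))*(-43) = (-6 + 3*(-1*5)**2)*(-43) = (-6 + 3*(-5)**2)*(-43) = (-6 + 3*25)*(-43) = (-6 + 75)*(-43) = 69*(-43) = -2967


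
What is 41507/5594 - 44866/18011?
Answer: 496602173/100753534 ≈ 4.9289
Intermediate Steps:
41507/5594 - 44866/18011 = 496602173/100753534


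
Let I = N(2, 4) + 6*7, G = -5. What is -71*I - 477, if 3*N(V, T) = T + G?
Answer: -10306/3 ≈ -3435.3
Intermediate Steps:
N(V, T) = -5/3 + T/3 (N(V, T) = (T - 5)/3 = (-5 + T)/3 = -5/3 + T/3)
I = 125/3 (I = (-5/3 + (⅓)*4) + 6*7 = (-5/3 + 4/3) + 42 = -⅓ + 42 = 125/3 ≈ 41.667)
-71*I - 477 = -71*125/3 - 477 = -8875/3 - 477 = -10306/3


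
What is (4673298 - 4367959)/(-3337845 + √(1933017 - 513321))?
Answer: -339724751485/3713735941443 - 1221356*√9859/3713735941443 ≈ -0.091511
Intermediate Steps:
(4673298 - 4367959)/(-3337845 + √(1933017 - 513321)) = 305339/(-3337845 + √1419696) = 305339/(-3337845 + 12*√9859)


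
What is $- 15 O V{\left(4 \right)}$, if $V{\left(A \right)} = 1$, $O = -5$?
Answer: $75$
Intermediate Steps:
$- 15 O V{\left(4 \right)} = \left(-15\right) \left(-5\right) 1 = 75 \cdot 1 = 75$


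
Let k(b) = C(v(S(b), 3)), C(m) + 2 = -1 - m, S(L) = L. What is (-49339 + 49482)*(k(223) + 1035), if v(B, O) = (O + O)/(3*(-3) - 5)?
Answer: 1033461/7 ≈ 1.4764e+5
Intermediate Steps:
v(B, O) = -O/7 (v(B, O) = (2*O)/(-9 - 5) = (2*O)/(-14) = (2*O)*(-1/14) = -O/7)
C(m) = -3 - m (C(m) = -2 + (-1 - m) = -3 - m)
k(b) = -18/7 (k(b) = -3 - (-1)*3/7 = -3 - 1*(-3/7) = -3 + 3/7 = -18/7)
(-49339 + 49482)*(k(223) + 1035) = (-49339 + 49482)*(-18/7 + 1035) = 143*(7227/7) = 1033461/7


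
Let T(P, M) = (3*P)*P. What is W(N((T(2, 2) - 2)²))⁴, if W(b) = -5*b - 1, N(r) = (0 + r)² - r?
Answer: 6004210226701698001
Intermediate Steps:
T(P, M) = 3*P²
N(r) = r² - r
W(b) = -1 - 5*b
W(N((T(2, 2) - 2)²))⁴ = (-1 - 5*(3*2² - 2)²*(-1 + (3*2² - 2)²))⁴ = (-1 - 5*(3*4 - 2)²*(-1 + (3*4 - 2)²))⁴ = (-1 - 5*(12 - 2)²*(-1 + (12 - 2)²))⁴ = (-1 - 5*10²*(-1 + 10²))⁴ = (-1 - 500*(-1 + 100))⁴ = (-1 - 500*99)⁴ = (-1 - 5*9900)⁴ = (-1 - 49500)⁴ = (-49501)⁴ = 6004210226701698001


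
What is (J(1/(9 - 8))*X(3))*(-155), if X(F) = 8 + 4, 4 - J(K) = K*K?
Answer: -5580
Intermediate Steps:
J(K) = 4 - K² (J(K) = 4 - K*K = 4 - K²)
X(F) = 12
(J(1/(9 - 8))*X(3))*(-155) = ((4 - (1/(9 - 8))²)*12)*(-155) = ((4 - (1/1)²)*12)*(-155) = ((4 - 1*1²)*12)*(-155) = ((4 - 1*1)*12)*(-155) = ((4 - 1)*12)*(-155) = (3*12)*(-155) = 36*(-155) = -5580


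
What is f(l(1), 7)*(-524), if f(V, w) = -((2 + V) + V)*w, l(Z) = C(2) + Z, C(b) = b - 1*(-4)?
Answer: 58688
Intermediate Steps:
C(b) = 4 + b (C(b) = b + 4 = 4 + b)
l(Z) = 6 + Z (l(Z) = (4 + 2) + Z = 6 + Z)
f(V, w) = -w*(2 + 2*V) (f(V, w) = -(2 + 2*V)*w = -w*(2 + 2*V))
f(l(1), 7)*(-524) = -2*7*(1 + (6 + 1))*(-524) = -2*7*(1 + 7)*(-524) = -2*7*8*(-524) = -112*(-524) = 58688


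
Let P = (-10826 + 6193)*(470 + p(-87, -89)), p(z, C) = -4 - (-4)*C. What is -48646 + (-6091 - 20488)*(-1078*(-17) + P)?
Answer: 13058320370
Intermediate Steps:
p(z, C) = -4 + 4*C
P = -509630 (P = (-10826 + 6193)*(470 + (-4 + 4*(-89))) = -4633*(470 + (-4 - 356)) = -4633*(470 - 360) = -4633*110 = -509630)
-48646 + (-6091 - 20488)*(-1078*(-17) + P) = -48646 + (-6091 - 20488)*(-1078*(-17) - 509630) = -48646 - 26579*(18326 - 509630) = -48646 - 26579*(-491304) = -48646 + 13058369016 = 13058320370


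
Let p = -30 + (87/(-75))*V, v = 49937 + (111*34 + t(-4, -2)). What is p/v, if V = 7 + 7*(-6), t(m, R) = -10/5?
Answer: 53/268545 ≈ 0.00019736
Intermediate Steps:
t(m, R) = -2 (t(m, R) = -10*⅕ = -2)
V = -35 (V = 7 - 42 = -35)
v = 53709 (v = 49937 + (111*34 - 2) = 49937 + (3774 - 2) = 49937 + 3772 = 53709)
p = 53/5 (p = -30 + (87/(-75))*(-35) = -30 + (87*(-1/75))*(-35) = -30 - 29/25*(-35) = -30 + 203/5 = 53/5 ≈ 10.600)
p/v = (53/5)/53709 = (53/5)*(1/53709) = 53/268545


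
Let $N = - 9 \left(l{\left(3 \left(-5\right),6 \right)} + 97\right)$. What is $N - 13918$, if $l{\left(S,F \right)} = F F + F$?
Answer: $-15169$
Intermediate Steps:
$l{\left(S,F \right)} = F + F^{2}$ ($l{\left(S,F \right)} = F^{2} + F = F + F^{2}$)
$N = -1251$ ($N = - 9 \left(6 \left(1 + 6\right) + 97\right) = - 9 \left(6 \cdot 7 + 97\right) = - 9 \left(42 + 97\right) = \left(-9\right) 139 = -1251$)
$N - 13918 = -1251 - 13918 = -15169$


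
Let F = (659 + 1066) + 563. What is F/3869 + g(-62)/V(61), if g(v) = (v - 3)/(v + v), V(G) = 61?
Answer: 17557917/29265116 ≈ 0.59996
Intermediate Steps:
F = 2288 (F = 1725 + 563 = 2288)
g(v) = (-3 + v)/(2*v) (g(v) = (-3 + v)/((2*v)) = (-3 + v)*(1/(2*v)) = (-3 + v)/(2*v))
F/3869 + g(-62)/V(61) = 2288/3869 + ((½)*(-3 - 62)/(-62))/61 = 2288*(1/3869) + ((½)*(-1/62)*(-65))*(1/61) = 2288/3869 + (65/124)*(1/61) = 2288/3869 + 65/7564 = 17557917/29265116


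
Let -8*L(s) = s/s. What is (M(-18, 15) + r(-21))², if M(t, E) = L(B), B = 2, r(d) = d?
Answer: 28561/64 ≈ 446.27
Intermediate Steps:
L(s) = -⅛ (L(s) = -s/(8*s) = -⅛*1 = -⅛)
M(t, E) = -⅛
(M(-18, 15) + r(-21))² = (-⅛ - 21)² = (-169/8)² = 28561/64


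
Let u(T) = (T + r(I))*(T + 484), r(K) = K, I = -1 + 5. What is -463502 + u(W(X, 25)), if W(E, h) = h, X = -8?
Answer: -448741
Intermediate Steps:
I = 4
u(T) = (4 + T)*(484 + T) (u(T) = (T + 4)*(T + 484) = (4 + T)*(484 + T))
-463502 + u(W(X, 25)) = -463502 + (1936 + 25**2 + 488*25) = -463502 + (1936 + 625 + 12200) = -463502 + 14761 = -448741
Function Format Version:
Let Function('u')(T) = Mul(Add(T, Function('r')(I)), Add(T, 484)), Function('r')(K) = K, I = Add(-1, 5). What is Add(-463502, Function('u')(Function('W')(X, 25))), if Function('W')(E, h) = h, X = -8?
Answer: -448741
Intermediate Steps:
I = 4
Function('u')(T) = Mul(Add(4, T), Add(484, T)) (Function('u')(T) = Mul(Add(T, 4), Add(T, 484)) = Mul(Add(4, T), Add(484, T)))
Add(-463502, Function('u')(Function('W')(X, 25))) = Add(-463502, Add(1936, Pow(25, 2), Mul(488, 25))) = Add(-463502, Add(1936, 625, 12200)) = Add(-463502, 14761) = -448741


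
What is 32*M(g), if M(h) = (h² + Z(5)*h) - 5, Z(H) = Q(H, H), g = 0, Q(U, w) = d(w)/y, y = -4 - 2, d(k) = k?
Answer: -160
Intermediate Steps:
y = -6
Q(U, w) = -w/6 (Q(U, w) = w/(-6) = w*(-⅙) = -w/6)
Z(H) = -H/6
M(h) = -5 + h² - 5*h/6 (M(h) = (h² + (-⅙*5)*h) - 5 = (h² - 5*h/6) - 5 = -5 + h² - 5*h/6)
32*M(g) = 32*(-5 + 0² - ⅚*0) = 32*(-5 + 0 + 0) = 32*(-5) = -160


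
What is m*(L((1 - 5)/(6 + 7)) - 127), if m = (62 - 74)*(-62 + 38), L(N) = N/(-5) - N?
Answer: -2370528/65 ≈ -36470.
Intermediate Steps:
L(N) = -6*N/5 (L(N) = N*(-⅕) - N = -N/5 - N = -6*N/5)
m = 288 (m = -12*(-24) = 288)
m*(L((1 - 5)/(6 + 7)) - 127) = 288*(-6*(1 - 5)/(5*(6 + 7)) - 127) = 288*(-(-24)/(5*13) - 127) = 288*(-6/5*(-4/13) - 127) = 288*(24/65 - 127) = 288*(-8231/65) = -2370528/65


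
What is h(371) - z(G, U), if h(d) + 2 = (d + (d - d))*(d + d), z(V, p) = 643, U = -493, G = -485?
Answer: 274637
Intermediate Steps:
h(d) = -2 + 2*d**2 (h(d) = -2 + (d + (d - d))*(d + d) = -2 + (d + 0)*(2*d) = -2 + d*(2*d) = -2 + 2*d**2)
h(371) - z(G, U) = (-2 + 2*371**2) - 1*643 = (-2 + 2*137641) - 643 = (-2 + 275282) - 643 = 275280 - 643 = 274637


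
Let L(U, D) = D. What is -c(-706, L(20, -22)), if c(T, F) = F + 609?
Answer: -587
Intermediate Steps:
c(T, F) = 609 + F
-c(-706, L(20, -22)) = -(609 - 22) = -1*587 = -587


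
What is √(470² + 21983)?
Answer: 3*√26987 ≈ 492.83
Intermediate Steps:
√(470² + 21983) = √(220900 + 21983) = √242883 = 3*√26987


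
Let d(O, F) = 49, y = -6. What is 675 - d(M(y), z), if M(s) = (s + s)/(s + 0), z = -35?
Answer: 626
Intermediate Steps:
M(s) = 2 (M(s) = (2*s)/s = 2)
675 - d(M(y), z) = 675 - 1*49 = 675 - 49 = 626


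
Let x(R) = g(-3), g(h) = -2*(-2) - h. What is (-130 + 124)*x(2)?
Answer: -42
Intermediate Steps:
g(h) = 4 - h
x(R) = 7 (x(R) = 4 - 1*(-3) = 4 + 3 = 7)
(-130 + 124)*x(2) = (-130 + 124)*7 = -6*7 = -42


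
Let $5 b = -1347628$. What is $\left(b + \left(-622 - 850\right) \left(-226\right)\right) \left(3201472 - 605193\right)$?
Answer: $\frac{819728361228}{5} \approx 1.6395 \cdot 10^{11}$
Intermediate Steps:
$b = - \frac{1347628}{5}$ ($b = \frac{1}{5} \left(-1347628\right) = - \frac{1347628}{5} \approx -2.6953 \cdot 10^{5}$)
$\left(b + \left(-622 - 850\right) \left(-226\right)\right) \left(3201472 - 605193\right) = \left(- \frac{1347628}{5} + \left(-622 - 850\right) \left(-226\right)\right) \left(3201472 - 605193\right) = \left(- \frac{1347628}{5} - -332672\right) 2596279 = \left(- \frac{1347628}{5} + 332672\right) 2596279 = \frac{315732}{5} \cdot 2596279 = \frac{819728361228}{5}$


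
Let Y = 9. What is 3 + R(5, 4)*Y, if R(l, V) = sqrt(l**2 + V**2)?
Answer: 3 + 9*sqrt(41) ≈ 60.628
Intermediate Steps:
R(l, V) = sqrt(V**2 + l**2)
3 + R(5, 4)*Y = 3 + sqrt(4**2 + 5**2)*9 = 3 + sqrt(16 + 25)*9 = 3 + sqrt(41)*9 = 3 + 9*sqrt(41)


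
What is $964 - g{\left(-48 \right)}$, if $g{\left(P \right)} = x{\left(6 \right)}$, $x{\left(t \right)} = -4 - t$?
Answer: $974$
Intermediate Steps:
$g{\left(P \right)} = -10$ ($g{\left(P \right)} = -4 - 6 = -10$)
$964 - g{\left(-48 \right)} = 964 - -10 = 964 + 10 = 974$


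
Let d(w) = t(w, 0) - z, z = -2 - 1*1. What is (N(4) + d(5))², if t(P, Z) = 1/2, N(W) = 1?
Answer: 81/4 ≈ 20.250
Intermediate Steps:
t(P, Z) = ½
z = -3 (z = -2 - 1 = -3)
d(w) = 7/2 (d(w) = ½ - 1*(-3) = ½ + 3 = 7/2)
(N(4) + d(5))² = (1 + 7/2)² = (9/2)² = 81/4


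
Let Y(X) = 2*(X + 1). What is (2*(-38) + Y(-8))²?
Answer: 8100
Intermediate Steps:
Y(X) = 2 + 2*X (Y(X) = 2*(1 + X) = 2 + 2*X)
(2*(-38) + Y(-8))² = (2*(-38) + (2 + 2*(-8)))² = (-76 + (2 - 16))² = (-76 - 14)² = (-90)² = 8100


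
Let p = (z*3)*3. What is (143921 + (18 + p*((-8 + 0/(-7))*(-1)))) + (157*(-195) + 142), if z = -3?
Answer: 113250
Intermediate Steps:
p = -27 (p = -3*3*3 = -9*3 = -27)
(143921 + (18 + p*((-8 + 0/(-7))*(-1)))) + (157*(-195) + 142) = (143921 + (18 - 27*(-8 + 0/(-7))*(-1))) + (157*(-195) + 142) = (143921 + (18 - 27*(-8 + 0*(-⅐))*(-1))) + (-30615 + 142) = (143921 + (18 - 27*(-8 + 0)*(-1))) - 30473 = (143921 + (18 - (-216)*(-1))) - 30473 = (143921 + (18 - 27*8)) - 30473 = (143921 + (18 - 216)) - 30473 = (143921 - 198) - 30473 = 143723 - 30473 = 113250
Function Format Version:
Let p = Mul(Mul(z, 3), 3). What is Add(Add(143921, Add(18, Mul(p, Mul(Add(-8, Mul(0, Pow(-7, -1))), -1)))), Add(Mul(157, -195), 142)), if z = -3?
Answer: 113250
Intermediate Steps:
p = -27 (p = Mul(Mul(-3, 3), 3) = Mul(-9, 3) = -27)
Add(Add(143921, Add(18, Mul(p, Mul(Add(-8, Mul(0, Pow(-7, -1))), -1)))), Add(Mul(157, -195), 142)) = Add(Add(143921, Add(18, Mul(-27, Mul(Add(-8, Mul(0, Pow(-7, -1))), -1)))), Add(Mul(157, -195), 142)) = Add(Add(143921, Add(18, Mul(-27, Mul(Add(-8, Mul(0, Rational(-1, 7))), -1)))), Add(-30615, 142)) = Add(Add(143921, Add(18, Mul(-27, Mul(Add(-8, 0), -1)))), -30473) = Add(Add(143921, Add(18, Mul(-27, Mul(-8, -1)))), -30473) = Add(Add(143921, Add(18, Mul(-27, 8))), -30473) = Add(Add(143921, Add(18, -216)), -30473) = Add(Add(143921, -198), -30473) = Add(143723, -30473) = 113250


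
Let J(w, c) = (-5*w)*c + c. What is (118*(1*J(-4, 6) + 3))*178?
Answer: 2709516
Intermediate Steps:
J(w, c) = c - 5*c*w (J(w, c) = -5*c*w + c = c - 5*c*w)
(118*(1*J(-4, 6) + 3))*178 = (118*(1*(6*(1 - 5*(-4))) + 3))*178 = (118*(1*(6*(1 + 20)) + 3))*178 = (118*(1*(6*21) + 3))*178 = (118*(1*126 + 3))*178 = (118*(126 + 3))*178 = (118*129)*178 = 15222*178 = 2709516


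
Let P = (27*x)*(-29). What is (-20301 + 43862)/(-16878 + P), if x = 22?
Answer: -23561/34104 ≈ -0.69086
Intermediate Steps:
P = -17226 (P = (27*22)*(-29) = 594*(-29) = -17226)
(-20301 + 43862)/(-16878 + P) = (-20301 + 43862)/(-16878 - 17226) = 23561/(-34104) = 23561*(-1/34104) = -23561/34104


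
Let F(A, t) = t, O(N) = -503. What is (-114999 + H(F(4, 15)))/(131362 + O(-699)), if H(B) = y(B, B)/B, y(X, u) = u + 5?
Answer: -344993/392577 ≈ -0.87879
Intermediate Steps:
y(X, u) = 5 + u
H(B) = (5 + B)/B
(-114999 + H(F(4, 15)))/(131362 + O(-699)) = (-114999 + (5 + 15)/15)/(131362 - 503) = (-114999 + (1/15)*20)/130859 = (-114999 + 4/3)*(1/130859) = -344993/3*1/130859 = -344993/392577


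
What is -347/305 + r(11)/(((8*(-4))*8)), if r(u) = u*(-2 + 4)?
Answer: -47771/39040 ≈ -1.2236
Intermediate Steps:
r(u) = 2*u (r(u) = u*2 = 2*u)
-347/305 + r(11)/(((8*(-4))*8)) = -347/305 + (2*11)/(((8*(-4))*8)) = -347*1/305 + 22/((-32*8)) = -347/305 + 22/(-256) = -347/305 + 22*(-1/256) = -347/305 - 11/128 = -47771/39040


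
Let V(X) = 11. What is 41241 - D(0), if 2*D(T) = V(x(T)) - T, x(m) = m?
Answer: 82471/2 ≈ 41236.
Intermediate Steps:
D(T) = 11/2 - T/2 (D(T) = (11 - T)/2 = 11/2 - T/2)
41241 - D(0) = 41241 - (11/2 - ½*0) = 41241 - (11/2 + 0) = 41241 - 1*11/2 = 41241 - 11/2 = 82471/2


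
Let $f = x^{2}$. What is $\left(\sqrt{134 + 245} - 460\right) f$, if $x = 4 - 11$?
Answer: $-22540 + 49 \sqrt{379} \approx -21586.0$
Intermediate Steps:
$x = -7$ ($x = 4 - 11 = -7$)
$f = 49$ ($f = \left(-7\right)^{2} = 49$)
$\left(\sqrt{134 + 245} - 460\right) f = \left(\sqrt{134 + 245} - 460\right) 49 = \left(\sqrt{379} - 460\right) 49 = \left(-460 + \sqrt{379}\right) 49 = -22540 + 49 \sqrt{379}$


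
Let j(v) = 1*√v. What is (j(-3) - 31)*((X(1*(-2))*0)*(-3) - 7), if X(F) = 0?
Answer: 217 - 7*I*√3 ≈ 217.0 - 12.124*I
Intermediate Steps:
j(v) = √v
(j(-3) - 31)*((X(1*(-2))*0)*(-3) - 7) = (√(-3) - 31)*((0*0)*(-3) - 7) = (I*√3 - 31)*(0*(-3) - 7) = (-31 + I*√3)*(0 - 7) = (-31 + I*√3)*(-7) = 217 - 7*I*√3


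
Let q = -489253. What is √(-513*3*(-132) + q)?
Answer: I*√286105 ≈ 534.89*I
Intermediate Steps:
√(-513*3*(-132) + q) = √(-513*3*(-132) - 489253) = √(-1539*(-132) - 489253) = √(203148 - 489253) = √(-286105) = I*√286105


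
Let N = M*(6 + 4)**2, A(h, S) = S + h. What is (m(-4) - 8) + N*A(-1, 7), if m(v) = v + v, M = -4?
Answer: -2416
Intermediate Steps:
m(v) = 2*v
N = -400 (N = -4*(6 + 4)**2 = -4*10**2 = -4*100 = -400)
(m(-4) - 8) + N*A(-1, 7) = (2*(-4) - 8) - 400*(7 - 1) = (-8 - 8) - 400*6 = -16 - 2400 = -2416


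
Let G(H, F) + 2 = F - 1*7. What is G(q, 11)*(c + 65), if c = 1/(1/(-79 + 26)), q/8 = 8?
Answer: 24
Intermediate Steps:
q = 64 (q = 8*8 = 64)
G(H, F) = -9 + F (G(H, F) = -2 + (F - 1*7) = -2 + (F - 7) = -2 + (-7 + F) = -9 + F)
c = -53 (c = 1/(1/(-53)) = 1/(-1/53) = -53)
G(q, 11)*(c + 65) = (-9 + 11)*(-53 + 65) = 2*12 = 24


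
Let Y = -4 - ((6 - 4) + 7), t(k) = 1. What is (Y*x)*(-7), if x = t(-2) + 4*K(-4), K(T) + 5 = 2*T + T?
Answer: -6097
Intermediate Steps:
K(T) = -5 + 3*T (K(T) = -5 + (2*T + T) = -5 + 3*T)
x = -67 (x = 1 + 4*(-5 + 3*(-4)) = 1 + 4*(-5 - 12) = 1 + 4*(-17) = 1 - 68 = -67)
Y = -13 (Y = -4 - (2 + 7) = -4 - 1*9 = -4 - 9 = -13)
(Y*x)*(-7) = -13*(-67)*(-7) = 871*(-7) = -6097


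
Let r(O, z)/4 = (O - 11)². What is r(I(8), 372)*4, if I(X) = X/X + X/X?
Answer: 1296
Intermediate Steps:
I(X) = 2 (I(X) = 1 + 1 = 2)
r(O, z) = 4*(-11 + O)² (r(O, z) = 4*(O - 11)² = 4*(-11 + O)²)
r(I(8), 372)*4 = (4*(-11 + 2)²)*4 = (4*(-9)²)*4 = (4*81)*4 = 324*4 = 1296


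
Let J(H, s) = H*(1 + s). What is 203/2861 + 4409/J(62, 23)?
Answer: 12916213/4257168 ≈ 3.0340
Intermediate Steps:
203/2861 + 4409/J(62, 23) = 203/2861 + 4409/((62*(1 + 23))) = 203*(1/2861) + 4409/((62*24)) = 203/2861 + 4409/1488 = 12916213/4257168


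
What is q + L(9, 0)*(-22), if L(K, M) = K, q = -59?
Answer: -257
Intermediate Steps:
q + L(9, 0)*(-22) = -59 + 9*(-22) = -59 - 198 = -257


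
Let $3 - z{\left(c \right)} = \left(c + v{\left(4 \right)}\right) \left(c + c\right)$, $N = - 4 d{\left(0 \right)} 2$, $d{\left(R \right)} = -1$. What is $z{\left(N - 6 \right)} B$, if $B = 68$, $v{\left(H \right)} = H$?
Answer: $-1428$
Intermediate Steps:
$N = 8$ ($N = \left(-4\right) \left(-1\right) 2 = 4 \cdot 2 = 8$)
$z{\left(c \right)} = 3 - 2 c \left(4 + c\right)$ ($z{\left(c \right)} = 3 - \left(c + 4\right) \left(c + c\right) = 3 - \left(4 + c\right) 2 c = 3 - 2 c \left(4 + c\right)$)
$z{\left(N - 6 \right)} B = \left(3 - 8 \left(8 - 6\right) - 2 \left(8 - 6\right)^{2}\right) 68 = \left(3 - 16 - 2 \cdot 2^{2}\right) 68 = \left(3 - 16 - 8\right) 68 = \left(-21\right) 68 = -1428$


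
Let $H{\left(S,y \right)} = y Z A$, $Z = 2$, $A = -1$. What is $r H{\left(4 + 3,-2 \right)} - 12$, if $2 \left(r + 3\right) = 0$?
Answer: $-24$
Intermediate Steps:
$r = -3$ ($r = -3 + \frac{1}{2} \cdot 0 = -3 + 0 = -3$)
$H{\left(S,y \right)} = - 2 y$ ($H{\left(S,y \right)} = y 2 \left(-1\right) = 2 y \left(-1\right) = - 2 y$)
$r H{\left(4 + 3,-2 \right)} - 12 = - 3 \left(\left(-2\right) \left(-2\right)\right) - 12 = \left(-3\right) 4 - 12 = -12 - 12 = -24$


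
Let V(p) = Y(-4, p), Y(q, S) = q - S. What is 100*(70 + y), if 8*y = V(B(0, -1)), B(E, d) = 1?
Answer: 13875/2 ≈ 6937.5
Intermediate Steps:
V(p) = -4 - p
y = -5/8 (y = (-4 - 1*1)/8 = (-4 - 1)/8 = (1/8)*(-5) = -5/8 ≈ -0.62500)
100*(70 + y) = 100*(70 - 5/8) = 100*(555/8) = 13875/2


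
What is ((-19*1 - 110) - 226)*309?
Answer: -109695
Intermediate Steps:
((-19*1 - 110) - 226)*309 = ((-19 - 110) - 226)*309 = (-129 - 226)*309 = -355*309 = -109695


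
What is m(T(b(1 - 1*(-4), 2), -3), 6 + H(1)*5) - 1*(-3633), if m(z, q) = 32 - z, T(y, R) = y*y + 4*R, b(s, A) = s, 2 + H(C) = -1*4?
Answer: 3652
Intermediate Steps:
H(C) = -6 (H(C) = -2 - 1*4 = -2 - 4 = -6)
T(y, R) = y² + 4*R
m(T(b(1 - 1*(-4), 2), -3), 6 + H(1)*5) - 1*(-3633) = (32 - ((1 - 1*(-4))² + 4*(-3))) - 1*(-3633) = (32 - ((1 + 4)² - 12)) + 3633 = (32 - (5² - 12)) + 3633 = (32 - (25 - 12)) + 3633 = (32 - 1*13) + 3633 = (32 - 13) + 3633 = 19 + 3633 = 3652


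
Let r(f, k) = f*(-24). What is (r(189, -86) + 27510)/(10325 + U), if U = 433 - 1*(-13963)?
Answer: 22974/24721 ≈ 0.92933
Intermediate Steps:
r(f, k) = -24*f
U = 14396 (U = 433 + 13963 = 14396)
(r(189, -86) + 27510)/(10325 + U) = (-24*189 + 27510)/(10325 + 14396) = (-4536 + 27510)/24721 = 22974*(1/24721) = 22974/24721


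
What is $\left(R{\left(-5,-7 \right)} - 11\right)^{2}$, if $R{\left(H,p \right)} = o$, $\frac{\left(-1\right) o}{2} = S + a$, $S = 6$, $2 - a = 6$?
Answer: $225$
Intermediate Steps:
$a = -4$ ($a = 2 - 6 = -4$)
$o = -4$ ($o = - 2 \left(6 - 4\right) = \left(-2\right) 2 = -4$)
$R{\left(H,p \right)} = -4$
$\left(R{\left(-5,-7 \right)} - 11\right)^{2} = \left(-4 - 11\right)^{2} = \left(-15\right)^{2} = 225$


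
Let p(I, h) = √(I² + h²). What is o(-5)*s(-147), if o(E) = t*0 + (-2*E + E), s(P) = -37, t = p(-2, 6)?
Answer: -185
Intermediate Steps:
t = 2*√10 (t = √((-2)² + 6²) = √(4 + 36) = √40 = 2*√10 ≈ 6.3246)
o(E) = -E (o(E) = (2*√10)*0 + (-2*E + E) = 0 - E = -E)
o(-5)*s(-147) = -1*(-5)*(-37) = 5*(-37) = -185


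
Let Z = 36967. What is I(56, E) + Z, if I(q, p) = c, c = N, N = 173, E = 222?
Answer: 37140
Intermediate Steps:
c = 173
I(q, p) = 173
I(56, E) + Z = 173 + 36967 = 37140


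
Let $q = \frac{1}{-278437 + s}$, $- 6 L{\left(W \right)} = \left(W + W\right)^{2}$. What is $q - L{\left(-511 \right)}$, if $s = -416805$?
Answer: $\frac{363084572561}{2085726} \approx 1.7408 \cdot 10^{5}$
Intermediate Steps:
$L{\left(W \right)} = - \frac{2 W^{2}}{3}$ ($L{\left(W \right)} = - \frac{\left(W + W\right)^{2}}{6} = - \frac{\left(2 W\right)^{2}}{6} = - \frac{4 W^{2}}{6} = - \frac{2 W^{2}}{3}$)
$q = - \frac{1}{695242}$ ($q = \frac{1}{-278437 - 416805} = \frac{1}{-695242} = - \frac{1}{695242} \approx -1.4383 \cdot 10^{-6}$)
$q - L{\left(-511 \right)} = - \frac{1}{695242} - - \frac{2 \left(-511\right)^{2}}{3} = - \frac{1}{695242} - \left(- \frac{2}{3}\right) 261121 = - \frac{1}{695242} - - \frac{522242}{3} = - \frac{1}{695242} + \frac{522242}{3} = \frac{363084572561}{2085726}$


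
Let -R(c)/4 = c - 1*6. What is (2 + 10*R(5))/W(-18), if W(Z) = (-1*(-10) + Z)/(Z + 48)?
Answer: -315/2 ≈ -157.50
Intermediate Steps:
R(c) = 24 - 4*c (R(c) = -4*(c - 1*6) = -4*(c - 6) = -4*(-6 + c) = 24 - 4*c)
W(Z) = (10 + Z)/(48 + Z)
(2 + 10*R(5))/W(-18) = (2 + 10*(24 - 4*5))/(((10 - 18)/(48 - 18))) = (2 + 10*(24 - 20))/((-8/30)) = (2 + 10*4)/(((1/30)*(-8))) = (2 + 40)/(-4/15) = 42*(-15/4) = -315/2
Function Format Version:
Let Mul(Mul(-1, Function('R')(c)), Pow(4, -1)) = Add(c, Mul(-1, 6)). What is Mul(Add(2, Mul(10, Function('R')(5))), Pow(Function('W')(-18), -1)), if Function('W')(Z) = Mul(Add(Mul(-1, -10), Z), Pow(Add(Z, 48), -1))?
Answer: Rational(-315, 2) ≈ -157.50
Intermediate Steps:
Function('R')(c) = Add(24, Mul(-4, c)) (Function('R')(c) = Mul(-4, Add(c, Mul(-1, 6))) = Mul(-4, Add(c, -6)) = Mul(-4, Add(-6, c)) = Add(24, Mul(-4, c)))
Function('W')(Z) = Mul(Pow(Add(48, Z), -1), Add(10, Z)) (Function('W')(Z) = Mul(Add(10, Z), Pow(Add(48, Z), -1)) = Mul(Pow(Add(48, Z), -1), Add(10, Z)))
Mul(Add(2, Mul(10, Function('R')(5))), Pow(Function('W')(-18), -1)) = Mul(Add(2, Mul(10, Add(24, Mul(-4, 5)))), Pow(Mul(Pow(Add(48, -18), -1), Add(10, -18)), -1)) = Mul(Add(2, Mul(10, Add(24, -20))), Pow(Mul(Pow(30, -1), -8), -1)) = Mul(Add(2, Mul(10, 4)), Pow(Mul(Rational(1, 30), -8), -1)) = Mul(Add(2, 40), Pow(Rational(-4, 15), -1)) = Mul(42, Rational(-15, 4)) = Rational(-315, 2)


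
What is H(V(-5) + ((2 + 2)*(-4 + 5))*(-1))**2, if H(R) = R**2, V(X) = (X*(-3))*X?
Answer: 38950081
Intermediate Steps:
V(X) = -3*X**2 (V(X) = (-3*X)*X = -3*X**2)
H(V(-5) + ((2 + 2)*(-4 + 5))*(-1))**2 = ((-3*(-5)**2 + ((2 + 2)*(-4 + 5))*(-1))**2)**2 = ((-3*25 + (4*1)*(-1))**2)**2 = ((-75 + 4*(-1))**2)**2 = ((-75 - 4)**2)**2 = ((-79)**2)**2 = 6241**2 = 38950081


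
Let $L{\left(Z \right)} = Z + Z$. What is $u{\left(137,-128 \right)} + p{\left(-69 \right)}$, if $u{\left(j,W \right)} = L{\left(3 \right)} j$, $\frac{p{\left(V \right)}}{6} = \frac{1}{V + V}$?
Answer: $\frac{18905}{23} \approx 821.96$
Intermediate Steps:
$L{\left(Z \right)} = 2 Z$
$p{\left(V \right)} = \frac{3}{V}$ ($p{\left(V \right)} = \frac{6}{V + V} = \frac{6}{2 V} = 6 \frac{1}{2 V} = \frac{3}{V}$)
$u{\left(j,W \right)} = 6 j$ ($u{\left(j,W \right)} = 2 \cdot 3 j = 6 j$)
$u{\left(137,-128 \right)} + p{\left(-69 \right)} = 6 \cdot 137 + \frac{3}{-69} = 822 + 3 \left(- \frac{1}{69}\right) = 822 - \frac{1}{23} = \frac{18905}{23}$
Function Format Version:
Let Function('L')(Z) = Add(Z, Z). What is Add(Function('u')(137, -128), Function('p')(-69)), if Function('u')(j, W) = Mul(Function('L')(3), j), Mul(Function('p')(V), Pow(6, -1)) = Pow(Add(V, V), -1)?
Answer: Rational(18905, 23) ≈ 821.96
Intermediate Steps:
Function('L')(Z) = Mul(2, Z)
Function('p')(V) = Mul(3, Pow(V, -1)) (Function('p')(V) = Mul(6, Pow(Add(V, V), -1)) = Mul(6, Pow(Mul(2, V), -1)) = Mul(6, Mul(Rational(1, 2), Pow(V, -1))) = Mul(3, Pow(V, -1)))
Function('u')(j, W) = Mul(6, j) (Function('u')(j, W) = Mul(Mul(2, 3), j) = Mul(6, j))
Add(Function('u')(137, -128), Function('p')(-69)) = Add(Mul(6, 137), Mul(3, Pow(-69, -1))) = Add(822, Mul(3, Rational(-1, 69))) = Add(822, Rational(-1, 23)) = Rational(18905, 23)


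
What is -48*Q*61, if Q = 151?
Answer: -442128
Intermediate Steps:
-48*Q*61 = -48*151*61 = -7248*61 = -442128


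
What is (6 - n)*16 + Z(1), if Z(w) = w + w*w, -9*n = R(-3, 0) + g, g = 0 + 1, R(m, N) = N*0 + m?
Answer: 850/9 ≈ 94.444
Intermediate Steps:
R(m, N) = m (R(m, N) = 0 + m = m)
g = 1
n = 2/9 (n = -(-3 + 1)/9 = -1/9*(-2) = 2/9 ≈ 0.22222)
Z(w) = w + w**2
(6 - n)*16 + Z(1) = (6 - 1*2/9)*16 + 1*(1 + 1) = (6 - 2/9)*16 + 1*2 = (52/9)*16 + 2 = 832/9 + 2 = 850/9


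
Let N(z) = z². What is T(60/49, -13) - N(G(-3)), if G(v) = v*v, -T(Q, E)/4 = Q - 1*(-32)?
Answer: -10481/49 ≈ -213.90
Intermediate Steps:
T(Q, E) = -128 - 4*Q (T(Q, E) = -4*(Q - 1*(-32)) = -4*(Q + 32) = -4*(32 + Q) = -128 - 4*Q)
G(v) = v²
T(60/49, -13) - N(G(-3)) = (-128 - 240/49) - ((-3)²)² = (-128 - 240/49) - 1*9² = (-128 - 4*60/49) - 1*81 = (-128 - 240/49) - 81 = -6512/49 - 81 = -10481/49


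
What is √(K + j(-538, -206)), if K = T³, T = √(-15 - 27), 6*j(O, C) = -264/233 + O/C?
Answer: √(5109627090 - 870839425512*I*√42)/143994 ≈ 11.671 - 11.661*I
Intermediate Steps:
j(O, C) = -44/233 + O/(6*C) (j(O, C) = (-264/233 + O/C)/6 = -44/233 + O/(6*C))
T = I*√42 (T = √(-42) = I*√42 ≈ 6.4807*I)
K = -42*I*√42 (K = (I*√42)³ = -42*I*√42 ≈ -272.19*I)
√(K + j(-538, -206)) = √(-42*I*√42 + (-44/233 + (⅙)*(-538)/(-206))) = √(-42*I*√42 + (-44/233 + (⅙)*(-538)*(-1/206))) = √(-42*I*√42 + (-44/233 + 269/618)) = √(-42*I*√42 + 35485/143994) = √(35485/143994 - 42*I*√42)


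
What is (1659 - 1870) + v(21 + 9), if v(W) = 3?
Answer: -208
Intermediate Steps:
(1659 - 1870) + v(21 + 9) = (1659 - 1870) + 3 = -211 + 3 = -208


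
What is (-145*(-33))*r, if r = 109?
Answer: 521565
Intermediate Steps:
(-145*(-33))*r = -145*(-33)*109 = 4785*109 = 521565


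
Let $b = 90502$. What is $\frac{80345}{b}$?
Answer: $\frac{80345}{90502} \approx 0.88777$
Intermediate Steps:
$\frac{80345}{b} = \frac{80345}{90502}$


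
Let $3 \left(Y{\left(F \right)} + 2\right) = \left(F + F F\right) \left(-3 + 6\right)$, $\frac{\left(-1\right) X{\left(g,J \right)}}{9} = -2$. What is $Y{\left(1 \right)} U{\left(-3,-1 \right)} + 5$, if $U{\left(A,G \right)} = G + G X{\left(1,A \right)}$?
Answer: $5$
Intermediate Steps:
$X{\left(g,J \right)} = 18$ ($X{\left(g,J \right)} = \left(-9\right) \left(-2\right) = 18$)
$U{\left(A,G \right)} = 19 G$ ($U{\left(A,G \right)} = G + G 18 = G + 18 G = 19 G$)
$Y{\left(F \right)} = -2 + F + F^{2}$ ($Y{\left(F \right)} = -2 + \frac{\left(F + F F\right) \left(-3 + 6\right)}{3} = -2 + \frac{\left(F + F^{2}\right) 3}{3} = -2 + \frac{3 F + 3 F^{2}}{3} = -2 + \left(F + F^{2}\right) = -2 + F + F^{2}$)
$Y{\left(1 \right)} U{\left(-3,-1 \right)} + 5 = \left(-2 + 1 + 1^{2}\right) 19 \left(-1\right) + 5 = \left(-2 + 1 + 1\right) \left(-19\right) + 5 = 0 \left(-19\right) + 5 = 0 + 5 = 5$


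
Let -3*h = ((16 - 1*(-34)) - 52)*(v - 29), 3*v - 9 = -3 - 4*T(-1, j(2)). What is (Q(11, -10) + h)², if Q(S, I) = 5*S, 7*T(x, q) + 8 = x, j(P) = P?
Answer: 71289/49 ≈ 1454.9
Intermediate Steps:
T(x, q) = -8/7 + x/7
v = 26/7 (v = 3 + (-3 - 4*(-8/7 + (⅐)*(-1)))/3 = 3 + (-3 - 4*(-8/7 - ⅐))/3 = 3 + (-3 - 4*(-9/7))/3 = 3 + (-3 + 36/7)/3 = 3 + (⅓)*(15/7) = 3 + 5/7 = 26/7 ≈ 3.7143)
h = -118/7 (h = -((16 - 1*(-34)) - 52)*(26/7 - 29)/3 = -((16 + 34) - 52)*(-177)/(3*7) = -(50 - 52)*(-177)/(3*7) = -(-2)*(-177)/(3*7) = -⅓*354/7 = -118/7 ≈ -16.857)
(Q(11, -10) + h)² = (5*11 - 118/7)² = (55 - 118/7)² = (267/7)² = 71289/49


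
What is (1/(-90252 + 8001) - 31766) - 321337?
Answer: -29043074854/82251 ≈ -3.5310e+5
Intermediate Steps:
(1/(-90252 + 8001) - 31766) - 321337 = (1/(-82251) - 31766) - 321337 = (-1/82251 - 31766) - 321337 = -2612785267/82251 - 321337 = -29043074854/82251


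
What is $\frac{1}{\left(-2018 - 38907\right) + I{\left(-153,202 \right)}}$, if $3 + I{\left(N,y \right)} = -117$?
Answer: $- \frac{1}{41045} \approx -2.4364 \cdot 10^{-5}$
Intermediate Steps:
$I{\left(N,y \right)} = -120$ ($I{\left(N,y \right)} = -3 - 117 = -120$)
$\frac{1}{\left(-2018 - 38907\right) + I{\left(-153,202 \right)}} = \frac{1}{\left(-2018 - 38907\right) - 120} = \frac{1}{-40925 - 120} = \frac{1}{-41045} = - \frac{1}{41045}$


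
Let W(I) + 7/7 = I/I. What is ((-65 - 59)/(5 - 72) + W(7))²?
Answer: 15376/4489 ≈ 3.4253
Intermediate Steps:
W(I) = 0 (W(I) = -1 + I/I = -1 + 1 = 0)
((-65 - 59)/(5 - 72) + W(7))² = ((-65 - 59)/(5 - 72) + 0)² = (-124/(-67) + 0)² = (-124*(-1/67) + 0)² = (124/67 + 0)² = (124/67)² = 15376/4489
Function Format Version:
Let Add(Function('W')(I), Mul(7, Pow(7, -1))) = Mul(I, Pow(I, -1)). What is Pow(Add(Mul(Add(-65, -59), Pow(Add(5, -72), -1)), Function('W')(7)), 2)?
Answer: Rational(15376, 4489) ≈ 3.4253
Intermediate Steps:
Function('W')(I) = 0 (Function('W')(I) = Add(-1, Mul(I, Pow(I, -1))) = Add(-1, 1) = 0)
Pow(Add(Mul(Add(-65, -59), Pow(Add(5, -72), -1)), Function('W')(7)), 2) = Pow(Add(Mul(Add(-65, -59), Pow(Add(5, -72), -1)), 0), 2) = Pow(Add(Mul(-124, Pow(-67, -1)), 0), 2) = Pow(Add(Mul(-124, Rational(-1, 67)), 0), 2) = Pow(Add(Rational(124, 67), 0), 2) = Pow(Rational(124, 67), 2) = Rational(15376, 4489)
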